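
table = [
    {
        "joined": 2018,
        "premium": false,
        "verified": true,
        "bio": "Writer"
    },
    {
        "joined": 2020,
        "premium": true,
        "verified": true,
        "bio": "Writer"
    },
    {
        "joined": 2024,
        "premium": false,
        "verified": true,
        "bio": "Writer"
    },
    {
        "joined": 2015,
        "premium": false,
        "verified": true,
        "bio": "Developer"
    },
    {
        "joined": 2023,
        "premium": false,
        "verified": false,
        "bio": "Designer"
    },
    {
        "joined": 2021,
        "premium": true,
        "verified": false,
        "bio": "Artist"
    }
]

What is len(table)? 6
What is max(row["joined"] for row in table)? 2024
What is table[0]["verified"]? True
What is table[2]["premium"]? False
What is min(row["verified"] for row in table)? False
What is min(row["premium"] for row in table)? False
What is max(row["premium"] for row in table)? True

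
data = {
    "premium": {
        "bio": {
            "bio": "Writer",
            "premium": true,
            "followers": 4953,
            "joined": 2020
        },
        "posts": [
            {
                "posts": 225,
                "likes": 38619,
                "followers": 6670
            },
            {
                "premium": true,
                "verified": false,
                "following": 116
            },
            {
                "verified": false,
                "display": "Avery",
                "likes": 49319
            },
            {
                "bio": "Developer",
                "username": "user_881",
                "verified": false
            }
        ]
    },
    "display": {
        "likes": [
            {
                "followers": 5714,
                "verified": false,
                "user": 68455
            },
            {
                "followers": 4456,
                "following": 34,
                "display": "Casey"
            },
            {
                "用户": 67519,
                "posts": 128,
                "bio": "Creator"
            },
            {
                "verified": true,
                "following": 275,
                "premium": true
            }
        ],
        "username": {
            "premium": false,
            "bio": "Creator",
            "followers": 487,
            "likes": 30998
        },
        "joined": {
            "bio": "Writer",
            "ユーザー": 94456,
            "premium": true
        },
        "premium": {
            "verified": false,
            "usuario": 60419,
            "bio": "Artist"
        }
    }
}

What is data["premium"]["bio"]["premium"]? True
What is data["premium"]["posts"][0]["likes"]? 38619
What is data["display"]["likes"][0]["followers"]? 5714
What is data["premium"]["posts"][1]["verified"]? False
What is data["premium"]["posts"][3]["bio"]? "Developer"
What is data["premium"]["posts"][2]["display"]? "Avery"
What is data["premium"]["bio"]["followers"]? 4953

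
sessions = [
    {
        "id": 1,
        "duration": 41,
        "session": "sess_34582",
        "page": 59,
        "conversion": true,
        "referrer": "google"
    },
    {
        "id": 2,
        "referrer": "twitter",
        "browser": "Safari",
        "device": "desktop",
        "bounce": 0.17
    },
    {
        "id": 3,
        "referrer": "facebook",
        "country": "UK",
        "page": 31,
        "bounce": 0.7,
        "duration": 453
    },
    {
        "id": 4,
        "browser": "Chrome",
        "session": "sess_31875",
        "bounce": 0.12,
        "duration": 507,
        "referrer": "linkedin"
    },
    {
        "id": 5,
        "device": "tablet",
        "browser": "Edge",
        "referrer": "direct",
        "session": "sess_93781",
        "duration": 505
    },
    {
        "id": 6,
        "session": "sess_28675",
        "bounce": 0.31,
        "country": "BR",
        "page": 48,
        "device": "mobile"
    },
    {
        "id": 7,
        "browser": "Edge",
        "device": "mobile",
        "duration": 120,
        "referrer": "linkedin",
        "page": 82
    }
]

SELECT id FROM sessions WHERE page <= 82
[1, 3, 6, 7]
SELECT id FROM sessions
[1, 2, 3, 4, 5, 6, 7]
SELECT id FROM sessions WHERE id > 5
[6, 7]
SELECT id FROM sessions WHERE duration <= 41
[1]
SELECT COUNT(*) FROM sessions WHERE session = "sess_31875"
1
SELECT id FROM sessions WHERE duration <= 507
[1, 3, 4, 5, 7]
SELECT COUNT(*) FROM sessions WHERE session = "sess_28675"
1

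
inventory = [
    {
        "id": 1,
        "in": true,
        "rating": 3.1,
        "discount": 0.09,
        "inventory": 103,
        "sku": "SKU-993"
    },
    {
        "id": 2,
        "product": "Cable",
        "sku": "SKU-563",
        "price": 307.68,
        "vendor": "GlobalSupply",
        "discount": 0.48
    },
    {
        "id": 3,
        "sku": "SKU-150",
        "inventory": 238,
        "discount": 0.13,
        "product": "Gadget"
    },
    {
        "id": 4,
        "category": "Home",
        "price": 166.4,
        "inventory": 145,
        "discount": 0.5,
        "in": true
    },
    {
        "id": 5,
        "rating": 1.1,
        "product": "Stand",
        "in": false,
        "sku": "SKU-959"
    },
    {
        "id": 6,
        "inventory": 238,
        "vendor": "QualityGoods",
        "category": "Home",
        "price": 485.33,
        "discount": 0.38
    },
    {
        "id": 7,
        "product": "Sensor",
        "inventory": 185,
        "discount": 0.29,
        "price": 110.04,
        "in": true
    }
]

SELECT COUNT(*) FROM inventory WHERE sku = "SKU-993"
1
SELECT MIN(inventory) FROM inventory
103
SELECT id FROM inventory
[1, 2, 3, 4, 5, 6, 7]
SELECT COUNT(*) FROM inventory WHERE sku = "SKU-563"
1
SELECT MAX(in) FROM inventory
True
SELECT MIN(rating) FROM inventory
1.1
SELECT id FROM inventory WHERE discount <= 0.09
[1]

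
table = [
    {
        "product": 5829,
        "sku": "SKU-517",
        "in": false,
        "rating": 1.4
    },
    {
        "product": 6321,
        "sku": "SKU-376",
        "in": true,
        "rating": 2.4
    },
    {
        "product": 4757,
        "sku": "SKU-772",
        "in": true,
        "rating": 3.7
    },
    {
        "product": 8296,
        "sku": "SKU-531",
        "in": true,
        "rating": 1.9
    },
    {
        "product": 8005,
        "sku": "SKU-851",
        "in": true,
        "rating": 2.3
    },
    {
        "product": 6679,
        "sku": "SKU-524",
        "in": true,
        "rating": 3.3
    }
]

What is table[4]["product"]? 8005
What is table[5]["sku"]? "SKU-524"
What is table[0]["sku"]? "SKU-517"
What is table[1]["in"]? True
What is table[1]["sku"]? "SKU-376"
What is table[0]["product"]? 5829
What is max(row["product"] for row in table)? 8296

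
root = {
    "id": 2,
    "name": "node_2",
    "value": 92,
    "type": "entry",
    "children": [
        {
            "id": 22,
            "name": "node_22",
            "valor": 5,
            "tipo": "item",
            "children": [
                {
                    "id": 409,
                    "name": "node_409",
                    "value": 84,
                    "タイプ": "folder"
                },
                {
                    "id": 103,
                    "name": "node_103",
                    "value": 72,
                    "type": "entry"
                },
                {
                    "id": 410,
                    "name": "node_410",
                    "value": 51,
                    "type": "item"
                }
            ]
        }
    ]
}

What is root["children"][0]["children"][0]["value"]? 84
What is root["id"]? 2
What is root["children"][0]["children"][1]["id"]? 103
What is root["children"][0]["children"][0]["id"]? 409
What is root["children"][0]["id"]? 22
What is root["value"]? 92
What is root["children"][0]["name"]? "node_22"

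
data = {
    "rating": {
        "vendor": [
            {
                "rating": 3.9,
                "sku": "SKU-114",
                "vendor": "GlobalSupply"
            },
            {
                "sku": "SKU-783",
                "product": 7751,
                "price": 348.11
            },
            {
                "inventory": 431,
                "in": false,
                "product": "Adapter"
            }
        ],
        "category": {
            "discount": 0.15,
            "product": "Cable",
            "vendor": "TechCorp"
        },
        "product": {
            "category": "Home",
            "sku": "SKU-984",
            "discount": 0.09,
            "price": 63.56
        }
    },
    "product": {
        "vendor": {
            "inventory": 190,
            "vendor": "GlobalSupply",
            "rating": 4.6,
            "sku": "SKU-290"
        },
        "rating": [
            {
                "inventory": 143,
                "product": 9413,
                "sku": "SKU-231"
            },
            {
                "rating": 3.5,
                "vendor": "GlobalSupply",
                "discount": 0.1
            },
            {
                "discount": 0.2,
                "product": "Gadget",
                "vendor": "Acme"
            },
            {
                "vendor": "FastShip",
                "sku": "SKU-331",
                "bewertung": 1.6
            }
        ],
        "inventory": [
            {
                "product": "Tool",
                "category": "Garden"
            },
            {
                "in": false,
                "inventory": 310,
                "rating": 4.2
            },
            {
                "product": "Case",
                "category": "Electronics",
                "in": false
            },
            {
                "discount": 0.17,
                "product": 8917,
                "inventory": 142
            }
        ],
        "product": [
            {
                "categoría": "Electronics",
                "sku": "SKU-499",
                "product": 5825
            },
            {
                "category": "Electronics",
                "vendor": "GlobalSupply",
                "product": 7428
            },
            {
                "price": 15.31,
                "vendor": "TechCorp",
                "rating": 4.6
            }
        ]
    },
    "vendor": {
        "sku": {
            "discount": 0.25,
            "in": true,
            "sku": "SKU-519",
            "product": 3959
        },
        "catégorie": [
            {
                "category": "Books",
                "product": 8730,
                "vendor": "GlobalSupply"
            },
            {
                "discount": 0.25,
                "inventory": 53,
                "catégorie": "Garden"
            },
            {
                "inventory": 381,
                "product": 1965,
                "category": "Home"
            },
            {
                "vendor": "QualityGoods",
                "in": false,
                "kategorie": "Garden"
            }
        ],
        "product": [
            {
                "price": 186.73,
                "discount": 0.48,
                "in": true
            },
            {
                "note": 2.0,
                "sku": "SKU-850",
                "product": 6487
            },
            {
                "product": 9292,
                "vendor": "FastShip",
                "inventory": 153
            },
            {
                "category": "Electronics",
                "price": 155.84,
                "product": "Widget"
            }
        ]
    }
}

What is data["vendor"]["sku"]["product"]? 3959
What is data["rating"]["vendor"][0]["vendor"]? "GlobalSupply"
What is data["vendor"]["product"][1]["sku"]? "SKU-850"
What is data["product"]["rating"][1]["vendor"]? "GlobalSupply"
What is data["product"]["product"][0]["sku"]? "SKU-499"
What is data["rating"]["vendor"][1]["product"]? 7751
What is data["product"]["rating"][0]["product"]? 9413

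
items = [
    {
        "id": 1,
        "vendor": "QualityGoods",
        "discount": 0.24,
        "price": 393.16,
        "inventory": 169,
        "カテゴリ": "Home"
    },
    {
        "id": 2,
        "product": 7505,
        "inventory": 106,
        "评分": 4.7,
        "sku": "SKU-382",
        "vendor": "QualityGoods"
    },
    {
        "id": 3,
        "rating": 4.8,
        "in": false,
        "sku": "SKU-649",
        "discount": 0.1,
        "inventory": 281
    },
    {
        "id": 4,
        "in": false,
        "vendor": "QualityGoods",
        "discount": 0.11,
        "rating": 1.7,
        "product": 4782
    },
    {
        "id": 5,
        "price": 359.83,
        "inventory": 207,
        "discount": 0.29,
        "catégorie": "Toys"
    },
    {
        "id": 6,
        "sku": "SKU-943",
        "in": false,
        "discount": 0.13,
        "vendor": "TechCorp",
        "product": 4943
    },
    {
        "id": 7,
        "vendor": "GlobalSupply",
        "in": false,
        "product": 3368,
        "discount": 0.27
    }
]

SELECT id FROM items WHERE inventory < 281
[1, 2, 5]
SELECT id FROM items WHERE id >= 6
[6, 7]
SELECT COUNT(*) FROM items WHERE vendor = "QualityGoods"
3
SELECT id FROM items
[1, 2, 3, 4, 5, 6, 7]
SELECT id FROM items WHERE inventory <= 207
[1, 2, 5]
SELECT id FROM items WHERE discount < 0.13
[3, 4]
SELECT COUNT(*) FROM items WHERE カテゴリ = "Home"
1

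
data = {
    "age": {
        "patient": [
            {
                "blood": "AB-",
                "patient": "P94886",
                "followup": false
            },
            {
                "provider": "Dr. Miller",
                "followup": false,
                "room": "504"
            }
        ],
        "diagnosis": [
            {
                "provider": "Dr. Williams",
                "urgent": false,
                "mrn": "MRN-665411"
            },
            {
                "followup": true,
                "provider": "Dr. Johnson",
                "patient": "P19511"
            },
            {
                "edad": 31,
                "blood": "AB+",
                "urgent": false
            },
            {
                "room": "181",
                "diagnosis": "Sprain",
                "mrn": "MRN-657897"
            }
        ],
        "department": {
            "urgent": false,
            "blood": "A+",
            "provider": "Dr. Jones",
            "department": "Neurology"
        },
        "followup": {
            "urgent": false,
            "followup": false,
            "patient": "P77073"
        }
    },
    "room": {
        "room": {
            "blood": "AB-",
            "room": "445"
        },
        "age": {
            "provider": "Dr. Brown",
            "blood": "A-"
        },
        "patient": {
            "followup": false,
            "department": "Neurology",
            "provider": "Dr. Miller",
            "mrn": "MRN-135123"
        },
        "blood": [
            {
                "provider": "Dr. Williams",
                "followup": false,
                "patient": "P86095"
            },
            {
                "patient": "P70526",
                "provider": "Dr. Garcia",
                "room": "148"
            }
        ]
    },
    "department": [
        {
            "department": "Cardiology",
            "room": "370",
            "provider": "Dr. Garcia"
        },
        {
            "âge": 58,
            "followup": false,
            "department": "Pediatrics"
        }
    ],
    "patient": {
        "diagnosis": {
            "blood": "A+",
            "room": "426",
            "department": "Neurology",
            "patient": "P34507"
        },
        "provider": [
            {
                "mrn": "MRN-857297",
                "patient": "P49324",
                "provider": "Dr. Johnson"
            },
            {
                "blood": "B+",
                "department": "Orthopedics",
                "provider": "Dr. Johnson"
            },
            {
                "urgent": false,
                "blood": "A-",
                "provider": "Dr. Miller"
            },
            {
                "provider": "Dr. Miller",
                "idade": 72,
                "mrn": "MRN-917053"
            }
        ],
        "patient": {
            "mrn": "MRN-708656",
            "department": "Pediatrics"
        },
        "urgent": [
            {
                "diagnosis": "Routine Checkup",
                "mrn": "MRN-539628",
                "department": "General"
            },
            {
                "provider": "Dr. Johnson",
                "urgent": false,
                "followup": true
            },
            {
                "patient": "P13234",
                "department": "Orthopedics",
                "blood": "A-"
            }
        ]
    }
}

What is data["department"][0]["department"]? "Cardiology"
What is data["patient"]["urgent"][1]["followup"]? True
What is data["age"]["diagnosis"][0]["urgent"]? False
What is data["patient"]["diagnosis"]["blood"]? "A+"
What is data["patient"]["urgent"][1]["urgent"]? False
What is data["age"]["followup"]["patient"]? "P77073"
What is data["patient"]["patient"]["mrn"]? "MRN-708656"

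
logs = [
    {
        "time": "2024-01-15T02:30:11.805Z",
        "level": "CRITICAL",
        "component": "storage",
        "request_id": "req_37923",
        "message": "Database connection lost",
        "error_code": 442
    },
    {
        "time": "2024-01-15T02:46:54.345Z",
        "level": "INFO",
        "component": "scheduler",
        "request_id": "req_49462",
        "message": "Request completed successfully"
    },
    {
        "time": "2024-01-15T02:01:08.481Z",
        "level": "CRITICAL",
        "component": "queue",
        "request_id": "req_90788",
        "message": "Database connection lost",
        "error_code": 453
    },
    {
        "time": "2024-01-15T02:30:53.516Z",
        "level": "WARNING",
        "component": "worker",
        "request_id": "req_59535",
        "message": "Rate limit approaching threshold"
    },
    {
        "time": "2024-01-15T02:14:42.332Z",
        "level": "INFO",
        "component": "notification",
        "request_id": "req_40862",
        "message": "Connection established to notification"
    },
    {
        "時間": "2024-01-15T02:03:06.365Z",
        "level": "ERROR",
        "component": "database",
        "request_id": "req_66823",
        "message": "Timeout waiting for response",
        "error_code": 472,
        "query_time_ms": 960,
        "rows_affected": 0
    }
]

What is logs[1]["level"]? "INFO"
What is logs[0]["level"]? "CRITICAL"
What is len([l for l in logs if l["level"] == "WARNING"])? 1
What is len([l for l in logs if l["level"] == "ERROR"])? 1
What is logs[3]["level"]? "WARNING"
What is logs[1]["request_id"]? "req_49462"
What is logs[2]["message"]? "Database connection lost"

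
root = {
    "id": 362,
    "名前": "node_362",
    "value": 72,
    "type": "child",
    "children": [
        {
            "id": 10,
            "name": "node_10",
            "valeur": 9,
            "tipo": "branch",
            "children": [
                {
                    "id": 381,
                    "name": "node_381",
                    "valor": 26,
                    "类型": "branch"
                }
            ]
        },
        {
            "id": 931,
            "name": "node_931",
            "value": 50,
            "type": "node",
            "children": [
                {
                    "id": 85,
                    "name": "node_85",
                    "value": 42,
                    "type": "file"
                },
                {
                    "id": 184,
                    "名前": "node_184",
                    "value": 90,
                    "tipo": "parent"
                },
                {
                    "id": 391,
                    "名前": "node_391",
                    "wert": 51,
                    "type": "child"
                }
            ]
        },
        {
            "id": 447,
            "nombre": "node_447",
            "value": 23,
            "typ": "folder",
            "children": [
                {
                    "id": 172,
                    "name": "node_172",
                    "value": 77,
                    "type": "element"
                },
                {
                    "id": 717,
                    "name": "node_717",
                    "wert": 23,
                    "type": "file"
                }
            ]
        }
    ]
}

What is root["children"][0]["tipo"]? "branch"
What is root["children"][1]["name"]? "node_931"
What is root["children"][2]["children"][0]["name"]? "node_172"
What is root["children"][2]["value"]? 23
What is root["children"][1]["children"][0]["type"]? "file"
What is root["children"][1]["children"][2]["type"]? "child"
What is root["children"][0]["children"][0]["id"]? 381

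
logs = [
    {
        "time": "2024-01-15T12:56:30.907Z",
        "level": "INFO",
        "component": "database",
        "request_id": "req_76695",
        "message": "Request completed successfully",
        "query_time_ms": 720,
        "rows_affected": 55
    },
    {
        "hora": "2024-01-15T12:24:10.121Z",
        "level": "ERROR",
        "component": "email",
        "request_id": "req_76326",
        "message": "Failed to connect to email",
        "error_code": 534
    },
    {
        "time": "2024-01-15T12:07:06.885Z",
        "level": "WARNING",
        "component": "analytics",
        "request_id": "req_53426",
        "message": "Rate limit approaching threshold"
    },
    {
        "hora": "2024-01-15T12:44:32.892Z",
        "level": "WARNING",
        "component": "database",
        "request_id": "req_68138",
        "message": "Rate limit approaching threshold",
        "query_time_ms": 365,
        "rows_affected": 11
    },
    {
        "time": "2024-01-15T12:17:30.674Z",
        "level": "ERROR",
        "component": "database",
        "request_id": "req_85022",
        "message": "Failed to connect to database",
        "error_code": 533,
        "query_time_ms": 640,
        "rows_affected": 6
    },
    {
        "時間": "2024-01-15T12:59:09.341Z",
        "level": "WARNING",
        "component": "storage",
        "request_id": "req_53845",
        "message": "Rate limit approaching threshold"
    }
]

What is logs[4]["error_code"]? 533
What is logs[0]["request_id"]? "req_76695"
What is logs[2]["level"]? "WARNING"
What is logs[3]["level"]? "WARNING"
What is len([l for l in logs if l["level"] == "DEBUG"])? 0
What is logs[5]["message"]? "Rate limit approaching threshold"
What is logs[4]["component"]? "database"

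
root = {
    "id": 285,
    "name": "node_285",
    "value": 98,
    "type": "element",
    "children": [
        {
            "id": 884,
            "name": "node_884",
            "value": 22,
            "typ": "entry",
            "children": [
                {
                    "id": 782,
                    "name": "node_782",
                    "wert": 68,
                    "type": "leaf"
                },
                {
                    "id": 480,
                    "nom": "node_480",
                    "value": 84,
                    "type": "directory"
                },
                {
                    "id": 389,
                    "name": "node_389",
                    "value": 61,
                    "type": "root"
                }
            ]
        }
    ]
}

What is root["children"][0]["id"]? 884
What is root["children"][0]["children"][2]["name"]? "node_389"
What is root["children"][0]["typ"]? "entry"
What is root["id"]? 285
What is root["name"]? "node_285"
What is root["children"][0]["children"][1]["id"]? 480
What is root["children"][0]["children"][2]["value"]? 61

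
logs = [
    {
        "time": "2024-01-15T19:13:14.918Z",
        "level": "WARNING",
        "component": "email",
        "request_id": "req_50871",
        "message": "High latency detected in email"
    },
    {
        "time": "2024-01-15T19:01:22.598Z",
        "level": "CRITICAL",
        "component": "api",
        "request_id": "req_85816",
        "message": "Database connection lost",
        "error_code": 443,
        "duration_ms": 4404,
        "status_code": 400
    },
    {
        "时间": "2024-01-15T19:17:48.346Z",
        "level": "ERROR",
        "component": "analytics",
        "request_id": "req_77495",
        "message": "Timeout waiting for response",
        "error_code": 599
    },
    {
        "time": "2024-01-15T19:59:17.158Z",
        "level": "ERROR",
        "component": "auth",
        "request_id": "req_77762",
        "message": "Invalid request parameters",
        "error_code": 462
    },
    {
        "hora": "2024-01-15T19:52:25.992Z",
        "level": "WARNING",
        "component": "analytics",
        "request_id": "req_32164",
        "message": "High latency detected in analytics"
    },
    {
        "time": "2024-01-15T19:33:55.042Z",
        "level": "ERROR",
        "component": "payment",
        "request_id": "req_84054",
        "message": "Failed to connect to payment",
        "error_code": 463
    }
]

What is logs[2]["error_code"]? 599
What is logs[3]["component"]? "auth"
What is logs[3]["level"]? "ERROR"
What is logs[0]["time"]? "2024-01-15T19:13:14.918Z"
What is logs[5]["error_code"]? 463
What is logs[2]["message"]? "Timeout waiting for response"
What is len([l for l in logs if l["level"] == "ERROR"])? 3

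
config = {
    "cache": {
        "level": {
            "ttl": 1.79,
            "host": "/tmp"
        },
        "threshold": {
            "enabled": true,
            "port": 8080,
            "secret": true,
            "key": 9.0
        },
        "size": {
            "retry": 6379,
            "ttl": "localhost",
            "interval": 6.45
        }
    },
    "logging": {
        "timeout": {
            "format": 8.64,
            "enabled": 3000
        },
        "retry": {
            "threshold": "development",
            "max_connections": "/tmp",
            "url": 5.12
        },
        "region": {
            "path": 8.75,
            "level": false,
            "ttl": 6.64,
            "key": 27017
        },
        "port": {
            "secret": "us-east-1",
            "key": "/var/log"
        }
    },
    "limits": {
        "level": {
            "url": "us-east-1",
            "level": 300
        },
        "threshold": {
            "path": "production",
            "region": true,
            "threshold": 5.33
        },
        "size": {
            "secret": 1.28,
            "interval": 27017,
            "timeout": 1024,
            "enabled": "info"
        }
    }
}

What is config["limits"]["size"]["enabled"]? "info"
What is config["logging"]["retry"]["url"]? 5.12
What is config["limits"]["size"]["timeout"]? 1024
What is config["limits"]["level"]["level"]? 300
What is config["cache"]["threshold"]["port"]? 8080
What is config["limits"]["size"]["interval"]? 27017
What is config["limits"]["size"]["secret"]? 1.28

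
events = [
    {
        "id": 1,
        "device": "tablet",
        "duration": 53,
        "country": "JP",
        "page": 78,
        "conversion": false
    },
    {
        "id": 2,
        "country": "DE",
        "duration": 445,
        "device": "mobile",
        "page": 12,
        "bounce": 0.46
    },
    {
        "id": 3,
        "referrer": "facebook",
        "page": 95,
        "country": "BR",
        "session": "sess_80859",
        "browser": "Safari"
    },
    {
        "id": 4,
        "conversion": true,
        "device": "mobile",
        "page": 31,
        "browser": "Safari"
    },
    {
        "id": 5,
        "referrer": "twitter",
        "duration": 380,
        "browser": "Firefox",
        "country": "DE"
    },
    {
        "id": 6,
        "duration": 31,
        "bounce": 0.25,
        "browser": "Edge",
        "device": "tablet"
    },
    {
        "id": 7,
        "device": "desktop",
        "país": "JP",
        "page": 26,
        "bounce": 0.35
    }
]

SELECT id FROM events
[1, 2, 3, 4, 5, 6, 7]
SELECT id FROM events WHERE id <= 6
[1, 2, 3, 4, 5, 6]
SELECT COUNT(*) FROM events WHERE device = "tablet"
2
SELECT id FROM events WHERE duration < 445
[1, 5, 6]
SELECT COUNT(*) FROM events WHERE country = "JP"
1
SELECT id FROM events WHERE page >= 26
[1, 3, 4, 7]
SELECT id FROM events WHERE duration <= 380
[1, 5, 6]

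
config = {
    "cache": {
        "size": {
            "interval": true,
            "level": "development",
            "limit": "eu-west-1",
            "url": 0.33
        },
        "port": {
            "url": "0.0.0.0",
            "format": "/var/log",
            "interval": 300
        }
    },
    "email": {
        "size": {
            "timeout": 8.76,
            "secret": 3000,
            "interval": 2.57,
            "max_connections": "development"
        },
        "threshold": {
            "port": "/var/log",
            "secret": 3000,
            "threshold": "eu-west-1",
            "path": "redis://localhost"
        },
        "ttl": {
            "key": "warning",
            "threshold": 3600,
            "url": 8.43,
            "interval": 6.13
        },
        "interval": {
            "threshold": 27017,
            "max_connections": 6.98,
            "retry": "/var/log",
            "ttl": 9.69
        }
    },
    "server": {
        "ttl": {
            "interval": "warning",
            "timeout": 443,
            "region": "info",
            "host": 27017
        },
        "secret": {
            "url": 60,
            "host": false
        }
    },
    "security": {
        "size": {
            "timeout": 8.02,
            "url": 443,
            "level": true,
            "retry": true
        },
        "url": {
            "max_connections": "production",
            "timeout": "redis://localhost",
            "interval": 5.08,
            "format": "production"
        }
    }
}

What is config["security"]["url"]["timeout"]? "redis://localhost"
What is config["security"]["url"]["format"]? "production"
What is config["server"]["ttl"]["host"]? 27017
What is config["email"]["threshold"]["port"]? "/var/log"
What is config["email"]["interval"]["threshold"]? 27017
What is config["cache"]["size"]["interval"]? True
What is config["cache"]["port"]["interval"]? 300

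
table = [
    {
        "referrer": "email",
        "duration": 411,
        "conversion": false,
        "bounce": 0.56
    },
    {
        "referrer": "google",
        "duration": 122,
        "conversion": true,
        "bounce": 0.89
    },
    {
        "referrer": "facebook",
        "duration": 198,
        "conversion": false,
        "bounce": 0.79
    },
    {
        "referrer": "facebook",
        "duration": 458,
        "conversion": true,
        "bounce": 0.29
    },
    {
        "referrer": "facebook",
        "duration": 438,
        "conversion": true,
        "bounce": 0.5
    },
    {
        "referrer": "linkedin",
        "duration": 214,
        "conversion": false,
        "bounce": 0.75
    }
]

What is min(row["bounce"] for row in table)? 0.29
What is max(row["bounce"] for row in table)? 0.89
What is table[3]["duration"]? 458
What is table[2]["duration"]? 198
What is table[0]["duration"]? 411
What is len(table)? 6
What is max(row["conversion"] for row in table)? True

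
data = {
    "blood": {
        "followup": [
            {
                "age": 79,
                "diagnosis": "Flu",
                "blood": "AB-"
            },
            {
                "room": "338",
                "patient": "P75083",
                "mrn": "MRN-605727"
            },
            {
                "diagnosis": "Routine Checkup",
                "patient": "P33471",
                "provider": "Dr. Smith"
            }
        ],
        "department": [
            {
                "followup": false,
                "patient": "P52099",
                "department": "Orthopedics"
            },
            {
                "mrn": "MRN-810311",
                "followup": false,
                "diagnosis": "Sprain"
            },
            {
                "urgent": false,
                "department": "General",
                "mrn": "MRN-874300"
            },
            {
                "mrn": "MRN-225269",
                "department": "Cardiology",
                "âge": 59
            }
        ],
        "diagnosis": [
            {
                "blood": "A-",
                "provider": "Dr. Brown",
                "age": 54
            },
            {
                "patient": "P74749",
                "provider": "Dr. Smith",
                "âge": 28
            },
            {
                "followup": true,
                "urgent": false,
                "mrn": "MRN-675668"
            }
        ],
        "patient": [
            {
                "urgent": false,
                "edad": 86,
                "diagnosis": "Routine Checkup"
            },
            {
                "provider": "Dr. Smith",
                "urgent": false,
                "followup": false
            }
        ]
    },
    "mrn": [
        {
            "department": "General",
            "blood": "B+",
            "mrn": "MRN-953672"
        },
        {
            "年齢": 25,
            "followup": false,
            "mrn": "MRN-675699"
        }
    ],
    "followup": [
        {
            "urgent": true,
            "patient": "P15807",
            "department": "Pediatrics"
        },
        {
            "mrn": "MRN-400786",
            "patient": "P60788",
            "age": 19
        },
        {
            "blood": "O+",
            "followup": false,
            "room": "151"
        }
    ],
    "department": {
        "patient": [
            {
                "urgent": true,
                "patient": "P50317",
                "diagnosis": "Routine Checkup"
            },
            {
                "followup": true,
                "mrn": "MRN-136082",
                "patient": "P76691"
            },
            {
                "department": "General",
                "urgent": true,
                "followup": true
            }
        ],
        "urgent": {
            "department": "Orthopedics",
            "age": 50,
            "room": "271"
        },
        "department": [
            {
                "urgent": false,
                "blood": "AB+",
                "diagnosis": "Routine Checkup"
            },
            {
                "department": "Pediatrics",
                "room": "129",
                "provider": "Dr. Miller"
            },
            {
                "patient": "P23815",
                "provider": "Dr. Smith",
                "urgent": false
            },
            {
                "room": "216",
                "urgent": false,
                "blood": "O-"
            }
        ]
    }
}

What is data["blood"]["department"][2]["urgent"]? False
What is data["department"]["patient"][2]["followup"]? True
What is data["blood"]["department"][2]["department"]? "General"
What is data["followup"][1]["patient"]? "P60788"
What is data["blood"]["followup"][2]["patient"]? "P33471"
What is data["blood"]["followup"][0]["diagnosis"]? "Flu"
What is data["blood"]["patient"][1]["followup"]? False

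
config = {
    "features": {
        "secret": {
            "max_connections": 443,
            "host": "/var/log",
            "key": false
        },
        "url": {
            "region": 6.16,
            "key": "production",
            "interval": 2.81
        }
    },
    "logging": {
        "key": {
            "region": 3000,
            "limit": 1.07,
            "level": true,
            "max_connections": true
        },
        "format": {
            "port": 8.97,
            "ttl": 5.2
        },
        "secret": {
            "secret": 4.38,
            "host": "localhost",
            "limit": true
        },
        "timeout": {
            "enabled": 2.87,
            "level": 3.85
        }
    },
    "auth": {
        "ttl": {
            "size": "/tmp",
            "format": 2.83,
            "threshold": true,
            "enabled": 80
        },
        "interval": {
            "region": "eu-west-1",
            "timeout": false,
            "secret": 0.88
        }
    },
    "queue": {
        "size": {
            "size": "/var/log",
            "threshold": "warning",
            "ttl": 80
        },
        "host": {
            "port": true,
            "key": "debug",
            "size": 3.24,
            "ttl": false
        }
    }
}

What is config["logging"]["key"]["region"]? 3000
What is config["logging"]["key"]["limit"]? 1.07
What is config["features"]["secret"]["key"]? False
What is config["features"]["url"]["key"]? "production"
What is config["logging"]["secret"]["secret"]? 4.38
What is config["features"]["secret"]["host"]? "/var/log"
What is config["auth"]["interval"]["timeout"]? False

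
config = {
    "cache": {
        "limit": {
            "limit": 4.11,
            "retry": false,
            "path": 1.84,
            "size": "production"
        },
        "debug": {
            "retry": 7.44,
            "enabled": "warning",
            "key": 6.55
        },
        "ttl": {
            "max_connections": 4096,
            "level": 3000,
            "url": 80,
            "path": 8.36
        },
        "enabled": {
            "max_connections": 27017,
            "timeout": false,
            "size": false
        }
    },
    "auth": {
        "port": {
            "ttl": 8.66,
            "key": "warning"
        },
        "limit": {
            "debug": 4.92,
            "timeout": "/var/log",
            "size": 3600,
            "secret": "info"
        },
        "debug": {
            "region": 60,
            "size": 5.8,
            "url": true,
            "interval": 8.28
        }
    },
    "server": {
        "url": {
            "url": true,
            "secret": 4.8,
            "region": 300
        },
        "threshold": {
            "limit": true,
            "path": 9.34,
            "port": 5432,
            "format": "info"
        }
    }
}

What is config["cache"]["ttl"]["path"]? 8.36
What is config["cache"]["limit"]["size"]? "production"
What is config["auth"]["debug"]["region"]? 60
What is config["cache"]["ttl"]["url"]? 80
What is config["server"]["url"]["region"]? 300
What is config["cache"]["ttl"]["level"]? 3000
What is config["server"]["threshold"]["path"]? 9.34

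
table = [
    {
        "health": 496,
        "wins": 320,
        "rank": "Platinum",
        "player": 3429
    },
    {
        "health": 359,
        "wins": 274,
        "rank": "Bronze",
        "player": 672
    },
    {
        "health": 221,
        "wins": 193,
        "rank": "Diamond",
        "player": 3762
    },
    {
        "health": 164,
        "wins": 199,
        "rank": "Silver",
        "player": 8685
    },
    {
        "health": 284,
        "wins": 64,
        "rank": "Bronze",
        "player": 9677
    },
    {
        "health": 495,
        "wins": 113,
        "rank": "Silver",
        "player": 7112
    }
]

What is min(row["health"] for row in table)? 164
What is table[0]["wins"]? 320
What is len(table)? 6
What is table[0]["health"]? 496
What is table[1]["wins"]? 274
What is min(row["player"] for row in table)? 672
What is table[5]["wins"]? 113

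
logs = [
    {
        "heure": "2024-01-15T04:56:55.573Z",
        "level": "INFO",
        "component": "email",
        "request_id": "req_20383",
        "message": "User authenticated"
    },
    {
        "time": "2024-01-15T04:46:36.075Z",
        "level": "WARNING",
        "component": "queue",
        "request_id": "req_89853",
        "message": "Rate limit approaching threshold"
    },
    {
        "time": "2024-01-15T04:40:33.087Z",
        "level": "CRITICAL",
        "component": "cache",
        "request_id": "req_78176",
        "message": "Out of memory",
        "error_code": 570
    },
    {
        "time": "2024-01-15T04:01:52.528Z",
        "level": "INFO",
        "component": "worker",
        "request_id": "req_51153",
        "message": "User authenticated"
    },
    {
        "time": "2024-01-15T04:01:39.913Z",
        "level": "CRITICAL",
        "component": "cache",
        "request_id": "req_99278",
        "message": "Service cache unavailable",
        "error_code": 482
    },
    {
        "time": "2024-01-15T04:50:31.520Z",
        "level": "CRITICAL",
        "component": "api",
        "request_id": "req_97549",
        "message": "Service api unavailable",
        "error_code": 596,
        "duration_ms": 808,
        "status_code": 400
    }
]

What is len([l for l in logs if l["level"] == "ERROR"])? 0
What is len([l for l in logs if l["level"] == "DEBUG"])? 0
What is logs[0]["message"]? "User authenticated"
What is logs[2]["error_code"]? 570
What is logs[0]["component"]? "email"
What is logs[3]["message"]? "User authenticated"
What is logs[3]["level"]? "INFO"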